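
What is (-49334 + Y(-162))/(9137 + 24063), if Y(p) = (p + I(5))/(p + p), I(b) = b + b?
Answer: -249751/168075 ≈ -1.4860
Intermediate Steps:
I(b) = 2*b
Y(p) = (10 + p)/(2*p) (Y(p) = (p + 2*5)/(p + p) = (p + 10)/((2*p)) = (10 + p)*(1/(2*p)) = (10 + p)/(2*p))
(-49334 + Y(-162))/(9137 + 24063) = (-49334 + (1/2)*(10 - 162)/(-162))/(9137 + 24063) = (-49334 + (1/2)*(-1/162)*(-152))/33200 = (-49334 + 38/81)*(1/33200) = -3996016/81*1/33200 = -249751/168075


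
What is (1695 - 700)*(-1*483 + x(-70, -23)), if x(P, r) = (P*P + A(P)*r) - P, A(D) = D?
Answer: 6066515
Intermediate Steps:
x(P, r) = P**2 - P + P*r (x(P, r) = (P*P + P*r) - P = (P**2 + P*r) - P = P**2 - P + P*r)
(1695 - 700)*(-1*483 + x(-70, -23)) = (1695 - 700)*(-1*483 - 70*(-1 - 70 - 23)) = 995*(-483 - 70*(-94)) = 995*(-483 + 6580) = 995*6097 = 6066515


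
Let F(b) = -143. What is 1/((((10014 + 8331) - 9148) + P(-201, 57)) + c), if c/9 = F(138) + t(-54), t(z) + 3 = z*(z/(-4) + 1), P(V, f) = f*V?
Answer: -1/10621 ≈ -9.4153e-5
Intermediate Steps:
P(V, f) = V*f
t(z) = -3 + z*(1 - z/4) (t(z) = -3 + z*(z/(-4) + 1) = -3 + z*(z*(-1/4) + 1) = -3 + z*(-z/4 + 1) = -3 + z*(1 - z/4))
c = -8361 (c = 9*(-143 + (-3 - 54 - 1/4*(-54)**2)) = 9*(-143 + (-3 - 54 - 1/4*2916)) = 9*(-143 + (-3 - 54 - 729)) = 9*(-143 - 786) = 9*(-929) = -8361)
1/((((10014 + 8331) - 9148) + P(-201, 57)) + c) = 1/((((10014 + 8331) - 9148) - 201*57) - 8361) = 1/(((18345 - 9148) - 11457) - 8361) = 1/((9197 - 11457) - 8361) = 1/(-2260 - 8361) = 1/(-10621) = -1/10621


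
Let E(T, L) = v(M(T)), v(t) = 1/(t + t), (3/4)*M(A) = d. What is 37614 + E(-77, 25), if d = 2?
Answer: 601827/16 ≈ 37614.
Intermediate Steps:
M(A) = 8/3 (M(A) = (4/3)*2 = 8/3)
v(t) = 1/(2*t)
E(T, L) = 3/16 (E(T, L) = 1/(2*(8/3)) = (1/2)*(3/8) = 3/16)
37614 + E(-77, 25) = 37614 + 3/16 = 601827/16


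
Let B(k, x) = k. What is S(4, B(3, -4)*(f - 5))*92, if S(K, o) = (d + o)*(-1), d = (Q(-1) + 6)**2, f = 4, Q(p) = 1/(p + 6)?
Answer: -81512/25 ≈ -3260.5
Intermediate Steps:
Q(p) = 1/(6 + p)
d = 961/25 (d = (1/(6 - 1) + 6)**2 = (1/5 + 6)**2 = (31/5)**2 = 961/25 ≈ 38.440)
S(K, o) = -961/25 - o (S(K, o) = (961/25 + o)*(-1) = -961/25 - o)
S(4, B(3, -4)*(f - 5))*92 = (-961/25 - 3*(4 - 5))*92 = (-961/25 - 3*(-1))*92 = (-961/25 - 1*(-3))*92 = (-961/25 + 3)*92 = -886/25*92 = -81512/25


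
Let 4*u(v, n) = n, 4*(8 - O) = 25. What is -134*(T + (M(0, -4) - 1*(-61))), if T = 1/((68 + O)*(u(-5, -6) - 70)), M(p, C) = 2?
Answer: -336809402/39897 ≈ -8442.0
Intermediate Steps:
O = 7/4 (O = 8 - ¼*25 = 8 - 25/4 = 7/4 ≈ 1.7500)
u(v, n) = n/4
T = -8/39897 (T = 1/((68 + 7/4)*((¼)*(-6) - 70)) = 1/(279*(-3/2 - 70)/4) = 1/((279/4)*(-143/2)) = 1/(-39897/8) = -8/39897 ≈ -0.00020052)
-134*(T + (M(0, -4) - 1*(-61))) = -134*(-8/39897 + (2 - 1*(-61))) = -134*(-8/39897 + (2 + 61)) = -134*(-8/39897 + 63) = -134*2513503/39897 = -336809402/39897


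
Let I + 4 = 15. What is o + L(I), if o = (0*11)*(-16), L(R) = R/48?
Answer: 11/48 ≈ 0.22917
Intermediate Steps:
I = 11 (I = -4 + 15 = 11)
L(R) = R/48 (L(R) = R*(1/48) = R/48)
o = 0 (o = 0*(-16) = 0)
o + L(I) = 0 + (1/48)*11 = 0 + 11/48 = 11/48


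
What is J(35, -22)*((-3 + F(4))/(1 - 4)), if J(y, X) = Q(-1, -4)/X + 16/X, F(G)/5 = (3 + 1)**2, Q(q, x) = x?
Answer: 14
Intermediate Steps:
F(G) = 80 (F(G) = 5*(3 + 1)**2 = 5*4**2 = 5*16 = 80)
J(y, X) = 12/X (J(y, X) = -4/X + 16/X = 12/X)
J(35, -22)*((-3 + F(4))/(1 - 4)) = (12/(-22))*((-3 + 80)/(1 - 4)) = (12*(-1/22))*(77/(-3)) = -42*(-1)/3 = -6/11*(-77/3) = 14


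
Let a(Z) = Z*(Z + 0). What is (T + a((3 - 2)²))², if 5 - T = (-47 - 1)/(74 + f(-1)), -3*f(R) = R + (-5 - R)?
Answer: 2268036/51529 ≈ 44.015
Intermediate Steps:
f(R) = 5/3 (f(R) = -(R + (-5 - R))/3 = -⅓*(-5) = 5/3)
a(Z) = Z² (a(Z) = Z*Z = Z²)
T = 1279/227 (T = 5 - (-47 - 1)/(74 + 5/3) = 5 - (-48)/227/3 = 5 - (-48)*3/227 = 5 - 1*(-144/227) = 5 + 144/227 = 1279/227 ≈ 5.6344)
(T + a((3 - 2)²))² = (1279/227 + ((3 - 2)²)²)² = (1279/227 + (1²)²)² = (1279/227 + 1²)² = (1279/227 + 1)² = (1506/227)² = 2268036/51529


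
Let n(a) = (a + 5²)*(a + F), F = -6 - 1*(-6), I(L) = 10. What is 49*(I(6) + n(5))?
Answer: 7840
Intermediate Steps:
F = 0 (F = -6 + 6 = 0)
n(a) = a*(25 + a) (n(a) = (a + 5²)*(a + 0) = (a + 25)*a = (25 + a)*a = a*(25 + a))
49*(I(6) + n(5)) = 49*(10 + 5*(25 + 5)) = 49*(10 + 5*30) = 49*(10 + 150) = 49*160 = 7840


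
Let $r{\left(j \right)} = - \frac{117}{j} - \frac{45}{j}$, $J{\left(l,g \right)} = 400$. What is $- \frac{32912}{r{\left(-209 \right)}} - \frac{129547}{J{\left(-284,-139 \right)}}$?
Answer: $- \frac{1386214907}{32400} \approx -42784.0$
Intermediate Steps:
$r{\left(j \right)} = - \frac{162}{j}$
$- \frac{32912}{r{\left(-209 \right)}} - \frac{129547}{J{\left(-284,-139 \right)}} = - \frac{32912}{\left(-162\right) \frac{1}{-209}} - \frac{129547}{400} = - \frac{32912}{\left(-162\right) \left(- \frac{1}{209}\right)} - \frac{129547}{400} = - \frac{32912}{\frac{162}{209}} - \frac{129547}{400} = \left(-32912\right) \frac{209}{162} - \frac{129547}{400} = - \frac{3439304}{81} - \frac{129547}{400} = - \frac{1386214907}{32400}$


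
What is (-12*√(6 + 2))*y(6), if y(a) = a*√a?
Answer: -288*√3 ≈ -498.83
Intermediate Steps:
y(a) = a^(3/2)
(-12*√(6 + 2))*y(6) = (-12*√(6 + 2))*6^(3/2) = (-24*√2)*(6*√6) = -288*√3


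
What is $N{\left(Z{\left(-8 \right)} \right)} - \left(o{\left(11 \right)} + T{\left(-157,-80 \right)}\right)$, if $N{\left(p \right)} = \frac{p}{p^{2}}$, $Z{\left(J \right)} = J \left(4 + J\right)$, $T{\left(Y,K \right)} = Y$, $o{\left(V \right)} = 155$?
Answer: $\frac{65}{32} \approx 2.0313$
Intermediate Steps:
$N{\left(p \right)} = \frac{1}{p}$ ($N{\left(p \right)} = \frac{p}{p^{2}} = \frac{1}{p}$)
$N{\left(Z{\left(-8 \right)} \right)} - \left(o{\left(11 \right)} + T{\left(-157,-80 \right)}\right) = \frac{1}{\left(-8\right) \left(4 - 8\right)} - \left(155 - 157\right) = \frac{1}{\left(-8\right) \left(-4\right)} - -2 = \frac{1}{32} + 2 = \frac{65}{32}$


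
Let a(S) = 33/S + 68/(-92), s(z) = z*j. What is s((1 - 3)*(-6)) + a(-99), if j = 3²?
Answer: 7378/69 ≈ 106.93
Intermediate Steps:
j = 9
s(z) = 9*z (s(z) = z*9 = 9*z)
a(S) = -17/23 + 33/S (a(S) = 33/S + 68*(-1/92) = 33/S - 17/23 = -17/23 + 33/S)
s((1 - 3)*(-6)) + a(-99) = 9*((1 - 3)*(-6)) + (-17/23 + 33/(-99)) = 9*(-2*(-6)) + (-17/23 + 33*(-1/99)) = 9*12 + (-17/23 - ⅓) = 108 - 74/69 = 7378/69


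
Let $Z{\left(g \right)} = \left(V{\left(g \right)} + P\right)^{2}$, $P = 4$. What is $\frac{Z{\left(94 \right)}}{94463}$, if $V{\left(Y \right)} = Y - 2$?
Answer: $\frac{9216}{94463} \approx 0.097562$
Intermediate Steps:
$V{\left(Y \right)} = -2 + Y$ ($V{\left(Y \right)} = Y - 2 = -2 + Y$)
$Z{\left(g \right)} = \left(2 + g\right)^{2}$ ($Z{\left(g \right)} = \left(\left(-2 + g\right) + 4\right)^{2} = \left(2 + g\right)^{2}$)
$\frac{Z{\left(94 \right)}}{94463} = \frac{\left(2 + 94\right)^{2}}{94463} = 96^{2} \cdot \frac{1}{94463} = 9216 \cdot \frac{1}{94463} = \frac{9216}{94463}$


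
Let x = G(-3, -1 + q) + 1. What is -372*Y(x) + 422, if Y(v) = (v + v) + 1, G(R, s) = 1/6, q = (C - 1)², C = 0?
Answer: -818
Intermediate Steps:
q = 1 (q = (0 - 1)² = (-1)² = 1)
G(R, s) = ⅙
x = 7/6 (x = ⅙ + 1 = 7/6 ≈ 1.1667)
Y(v) = 1 + 2*v (Y(v) = 2*v + 1 = 1 + 2*v)
-372*Y(x) + 422 = -372*(1 + 2*(7/6)) + 422 = -372*(1 + 7/3) + 422 = -372*10/3 + 422 = -1240 + 422 = -818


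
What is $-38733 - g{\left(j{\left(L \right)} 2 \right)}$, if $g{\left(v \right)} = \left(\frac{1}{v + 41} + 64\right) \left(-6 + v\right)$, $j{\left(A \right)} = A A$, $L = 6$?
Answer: $- \frac{4854207}{113} \approx -42958.0$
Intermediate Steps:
$j{\left(A \right)} = A^{2}$
$g{\left(v \right)} = \left(-6 + v\right) \left(64 + \frac{1}{41 + v}\right)$ ($g{\left(v \right)} = \left(\frac{1}{41 + v} + 64\right) \left(-6 + v\right) = \left(64 + \frac{1}{41 + v}\right) \left(-6 + v\right) = \left(-6 + v\right) \left(64 + \frac{1}{41 + v}\right)$)
$-38733 - g{\left(j{\left(L \right)} 2 \right)} = -38733 - \frac{-15750 + 64 \left(6^{2} \cdot 2\right)^{2} + 2241 \cdot 6^{2} \cdot 2}{41 + 6^{2} \cdot 2} = -38733 - \frac{-15750 + 64 \left(36 \cdot 2\right)^{2} + 2241 \cdot 36 \cdot 2}{41 + 36 \cdot 2} = -38733 - \frac{-15750 + 64 \cdot 72^{2} + 2241 \cdot 72}{41 + 72} = -38733 - \frac{-15750 + 64 \cdot 5184 + 161352}{113} = -38733 - \frac{-15750 + 331776 + 161352}{113} = -38733 - \frac{1}{113} \cdot 477378 = -38733 - \frac{477378}{113} = - \frac{4854207}{113}$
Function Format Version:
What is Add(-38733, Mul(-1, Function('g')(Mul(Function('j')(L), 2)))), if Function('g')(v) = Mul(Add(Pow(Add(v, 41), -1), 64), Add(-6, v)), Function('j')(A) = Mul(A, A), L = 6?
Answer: Rational(-4854207, 113) ≈ -42958.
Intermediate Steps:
Function('j')(A) = Pow(A, 2)
Function('g')(v) = Mul(Add(-6, v), Add(64, Pow(Add(41, v), -1))) (Function('g')(v) = Mul(Add(Pow(Add(41, v), -1), 64), Add(-6, v)) = Mul(Add(64, Pow(Add(41, v), -1)), Add(-6, v)) = Mul(Add(-6, v), Add(64, Pow(Add(41, v), -1))))
Add(-38733, Mul(-1, Function('g')(Mul(Function('j')(L), 2)))) = Add(-38733, Mul(-1, Mul(Pow(Add(41, Mul(Pow(6, 2), 2)), -1), Add(-15750, Mul(64, Pow(Mul(Pow(6, 2), 2), 2)), Mul(2241, Mul(Pow(6, 2), 2)))))) = Add(-38733, Mul(-1, Mul(Pow(Add(41, Mul(36, 2)), -1), Add(-15750, Mul(64, Pow(Mul(36, 2), 2)), Mul(2241, Mul(36, 2)))))) = Add(-38733, Mul(-1, Mul(Pow(Add(41, 72), -1), Add(-15750, Mul(64, Pow(72, 2)), Mul(2241, 72))))) = Add(-38733, Mul(-1, Mul(Pow(113, -1), Add(-15750, Mul(64, 5184), 161352)))) = Add(-38733, Mul(-1, Mul(Rational(1, 113), Add(-15750, 331776, 161352)))) = Add(-38733, Mul(-1, Mul(Rational(1, 113), 477378))) = Add(-38733, Mul(-1, Rational(477378, 113))) = Add(-38733, Rational(-477378, 113)) = Rational(-4854207, 113)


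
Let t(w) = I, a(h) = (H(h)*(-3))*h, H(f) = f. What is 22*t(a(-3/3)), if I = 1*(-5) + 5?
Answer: 0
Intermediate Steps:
I = 0 (I = -5 + 5 = 0)
a(h) = -3*h² (a(h) = (h*(-3))*h = (-3*h)*h = -3*h²)
t(w) = 0
22*t(a(-3/3)) = 22*0 = 0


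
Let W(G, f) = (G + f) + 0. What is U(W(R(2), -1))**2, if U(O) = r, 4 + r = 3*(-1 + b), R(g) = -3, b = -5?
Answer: 484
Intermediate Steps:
r = -22 (r = -4 + 3*(-1 - 5) = -4 + 3*(-6) = -4 - 18 = -22)
W(G, f) = G + f
U(O) = -22
U(W(R(2), -1))**2 = (-22)**2 = 484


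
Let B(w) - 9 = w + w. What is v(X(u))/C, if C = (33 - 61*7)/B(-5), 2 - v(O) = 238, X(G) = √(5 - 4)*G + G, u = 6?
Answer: -118/197 ≈ -0.59898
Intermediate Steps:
B(w) = 9 + 2*w (B(w) = 9 + (w + w) = 9 + 2*w)
X(G) = 2*G (X(G) = √1*G + G = 1*G + G = G + G = 2*G)
v(O) = -236 (v(O) = 2 - 1*238 = 2 - 238 = -236)
C = 394 (C = (33 - 61*7)/(9 + 2*(-5)) = (33 - 427)/(9 - 10) = -394/(-1) = -394*(-1) = 394)
v(X(u))/C = -236/394 = -236*1/394 = -118/197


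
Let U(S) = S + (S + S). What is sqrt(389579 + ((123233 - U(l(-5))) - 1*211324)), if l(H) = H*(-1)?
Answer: 3*sqrt(33497) ≈ 549.07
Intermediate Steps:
l(H) = -H
U(S) = 3*S (U(S) = S + 2*S = 3*S)
sqrt(389579 + ((123233 - U(l(-5))) - 1*211324)) = sqrt(389579 + ((123233 - 3*(-1*(-5))) - 1*211324)) = sqrt(389579 + ((123233 - 3*5) - 211324)) = sqrt(389579 + ((123233 - 1*15) - 211324)) = sqrt(389579 + ((123233 - 15) - 211324)) = sqrt(389579 + (123218 - 211324)) = sqrt(389579 - 88106) = sqrt(301473) = 3*sqrt(33497)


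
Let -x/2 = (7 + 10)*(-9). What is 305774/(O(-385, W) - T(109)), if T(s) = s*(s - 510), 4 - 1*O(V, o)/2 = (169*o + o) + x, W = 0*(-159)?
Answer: 305774/43105 ≈ 7.0937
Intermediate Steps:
W = 0
x = 306 (x = -2*(7 + 10)*(-9) = -34*(-9) = -2*(-153) = 306)
O(V, o) = -604 - 340*o (O(V, o) = 8 - 2*((169*o + o) + 306) = 8 - 2*(170*o + 306) = 8 - 2*(306 + 170*o) = 8 + (-612 - 340*o) = -604 - 340*o)
T(s) = s*(-510 + s)
305774/(O(-385, W) - T(109)) = 305774/((-604 - 340*0) - 109*(-510 + 109)) = 305774/((-604 + 0) - 109*(-401)) = 305774/(-604 - 1*(-43709)) = 305774/(-604 + 43709) = 305774/43105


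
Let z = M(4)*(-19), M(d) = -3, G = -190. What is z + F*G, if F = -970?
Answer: 184357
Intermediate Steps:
z = 57 (z = -3*(-19) = 57)
z + F*G = 57 - 970*(-190) = 57 + 184300 = 184357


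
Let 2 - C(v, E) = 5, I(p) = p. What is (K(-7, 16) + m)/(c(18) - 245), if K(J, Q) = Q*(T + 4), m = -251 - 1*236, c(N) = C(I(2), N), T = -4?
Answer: 487/248 ≈ 1.9637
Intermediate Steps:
C(v, E) = -3 (C(v, E) = 2 - 1*5 = 2 - 5 = -3)
c(N) = -3
m = -487 (m = -251 - 236 = -487)
K(J, Q) = 0 (K(J, Q) = Q*(-4 + 4) = Q*0 = 0)
(K(-7, 16) + m)/(c(18) - 245) = (0 - 487)/(-3 - 245) = -487/(-248) = -487*(-1/248) = 487/248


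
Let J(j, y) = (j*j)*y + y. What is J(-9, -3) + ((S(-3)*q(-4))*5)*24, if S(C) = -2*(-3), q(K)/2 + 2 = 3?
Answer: 1194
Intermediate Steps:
J(j, y) = y + y*j² (J(j, y) = j²*y + y = y*j² + y = y + y*j²)
q(K) = 2 (q(K) = -4 + 2*3 = -4 + 6 = 2)
S(C) = 6
J(-9, -3) + ((S(-3)*q(-4))*5)*24 = -3*(1 + (-9)²) + ((6*2)*5)*24 = -3*(1 + 81) + (12*5)*24 = -3*82 + 60*24 = -246 + 1440 = 1194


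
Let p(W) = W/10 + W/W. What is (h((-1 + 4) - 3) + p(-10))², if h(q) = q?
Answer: 0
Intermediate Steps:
p(W) = 1 + W/10 (p(W) = W*(⅒) + 1 = W/10 + 1 = 1 + W/10)
(h((-1 + 4) - 3) + p(-10))² = (((-1 + 4) - 3) + (1 + (⅒)*(-10)))² = ((3 - 3) + (1 - 1))² = (0 + 0)² = 0² = 0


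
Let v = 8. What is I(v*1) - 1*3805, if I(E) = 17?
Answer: -3788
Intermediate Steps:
I(v*1) - 1*3805 = 17 - 1*3805 = 17 - 3805 = -3788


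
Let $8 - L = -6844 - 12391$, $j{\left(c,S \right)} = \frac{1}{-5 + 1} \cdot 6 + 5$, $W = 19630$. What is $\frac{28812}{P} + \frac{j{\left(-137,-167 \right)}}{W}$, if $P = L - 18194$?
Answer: $\frac{1131166463}{41183740} \approx 27.466$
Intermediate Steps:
$j{\left(c,S \right)} = \frac{7}{2}$ ($j{\left(c,S \right)} = \frac{1}{-4} \cdot 6 + 5 = \left(- \frac{1}{4}\right) 6 + 5 = - \frac{3}{2} + 5 = \frac{7}{2}$)
$L = 19243$ ($L = 8 - \left(-6844 - 12391\right) = 8 - -19235 = 8 + 19235 = 19243$)
$P = 1049$ ($P = 19243 - 18194 = 1049$)
$\frac{28812}{P} + \frac{j{\left(-137,-167 \right)}}{W} = \frac{28812}{1049} + \frac{7}{2 \cdot 19630} = 28812 \cdot \frac{1}{1049} + \frac{7}{2} \cdot \frac{1}{19630} = \frac{28812}{1049} + \frac{7}{39260} = \frac{1131166463}{41183740}$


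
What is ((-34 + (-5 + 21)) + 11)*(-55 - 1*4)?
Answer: 413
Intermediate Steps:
((-34 + (-5 + 21)) + 11)*(-55 - 1*4) = ((-34 + 16) + 11)*(-55 - 4) = (-18 + 11)*(-59) = -7*(-59) = 413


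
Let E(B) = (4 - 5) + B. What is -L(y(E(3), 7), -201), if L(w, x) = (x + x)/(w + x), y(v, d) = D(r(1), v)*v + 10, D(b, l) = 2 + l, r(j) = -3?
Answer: -134/61 ≈ -2.1967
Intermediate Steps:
E(B) = -1 + B
y(v, d) = 10 + v*(2 + v) (y(v, d) = (2 + v)*v + 10 = v*(2 + v) + 10 = 10 + v*(2 + v))
L(w, x) = 2*x/(w + x) (L(w, x) = (2*x)/(w + x) = 2*x/(w + x))
-L(y(E(3), 7), -201) = -2*(-201)/((10 + (-1 + 3)*(2 + (-1 + 3))) - 201) = -2*(-201)/((10 + 2*(2 + 2)) - 201) = -2*(-201)/((10 + 2*4) - 201) = -2*(-201)/((10 + 8) - 201) = -2*(-201)/(18 - 201) = -2*(-201)/(-183) = -2*(-201)*(-1)/183 = -1*134/61 = -134/61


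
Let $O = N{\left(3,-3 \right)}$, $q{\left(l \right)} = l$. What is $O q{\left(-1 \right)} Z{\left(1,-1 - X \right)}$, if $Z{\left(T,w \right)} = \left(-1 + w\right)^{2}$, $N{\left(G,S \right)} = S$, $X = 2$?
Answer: $48$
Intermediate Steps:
$O = -3$
$O q{\left(-1 \right)} Z{\left(1,-1 - X \right)} = \left(-3\right) \left(-1\right) \left(-1 - 3\right)^{2} = 3 \left(-1 - 3\right)^{2} = 3 \left(-4\right)^{2} = 3 \cdot 16 = 48$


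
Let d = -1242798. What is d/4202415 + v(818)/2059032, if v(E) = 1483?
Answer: -283636518899/961434106920 ≈ -0.29501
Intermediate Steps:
d/4202415 + v(818)/2059032 = -1242798/4202415 + 1483/2059032 = -1242798*1/4202415 + 1483*(1/2059032) = -414266/1400805 + 1483/2059032 = -283636518899/961434106920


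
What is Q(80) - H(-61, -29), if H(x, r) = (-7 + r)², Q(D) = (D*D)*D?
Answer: 510704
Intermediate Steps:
Q(D) = D³ (Q(D) = D²*D = D³)
Q(80) - H(-61, -29) = 80³ - (-7 - 29)² = 512000 - 1*(-36)² = 512000 - 1*1296 = 512000 - 1296 = 510704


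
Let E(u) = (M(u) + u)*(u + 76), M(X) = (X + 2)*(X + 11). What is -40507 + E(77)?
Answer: 1034930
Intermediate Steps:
M(X) = (2 + X)*(11 + X)
E(u) = (76 + u)*(22 + u² + 14*u) (E(u) = ((22 + u² + 13*u) + u)*(u + 76) = (22 + u² + 14*u)*(76 + u) = (76 + u)*(22 + u² + 14*u))
-40507 + E(77) = -40507 + (1672 + 77³ + 90*77² + 1086*77) = -40507 + (1672 + 456533 + 90*5929 + 83622) = -40507 + (1672 + 456533 + 533610 + 83622) = -40507 + 1075437 = 1034930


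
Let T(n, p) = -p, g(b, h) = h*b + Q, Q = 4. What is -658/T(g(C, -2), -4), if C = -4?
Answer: -329/2 ≈ -164.50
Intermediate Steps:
g(b, h) = 4 + b*h (g(b, h) = h*b + 4 = b*h + 4 = 4 + b*h)
-658/T(g(C, -2), -4) = -658/((-1*(-4))) = -658/4 = -658*1/4 = -329/2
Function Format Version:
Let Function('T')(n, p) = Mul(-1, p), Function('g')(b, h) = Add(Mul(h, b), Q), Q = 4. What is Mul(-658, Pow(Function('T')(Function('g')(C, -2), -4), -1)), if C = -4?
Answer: Rational(-329, 2) ≈ -164.50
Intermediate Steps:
Function('g')(b, h) = Add(4, Mul(b, h)) (Function('g')(b, h) = Add(Mul(h, b), 4) = Add(Mul(b, h), 4) = Add(4, Mul(b, h)))
Mul(-658, Pow(Function('T')(Function('g')(C, -2), -4), -1)) = Mul(-658, Pow(Mul(-1, -4), -1)) = Mul(-658, Pow(4, -1)) = Mul(-658, Rational(1, 4)) = Rational(-329, 2)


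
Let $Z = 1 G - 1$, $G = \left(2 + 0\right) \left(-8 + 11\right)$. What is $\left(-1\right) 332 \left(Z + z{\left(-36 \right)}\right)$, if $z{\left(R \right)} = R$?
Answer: $10292$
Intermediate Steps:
$G = 6$ ($G = 2 \cdot 3 = 6$)
$Z = 5$ ($Z = 1 \cdot 6 - 1 = 6 - 1 = 5$)
$\left(-1\right) 332 \left(Z + z{\left(-36 \right)}\right) = \left(-1\right) 332 \left(5 - 36\right) = \left(-332\right) \left(-31\right) = 10292$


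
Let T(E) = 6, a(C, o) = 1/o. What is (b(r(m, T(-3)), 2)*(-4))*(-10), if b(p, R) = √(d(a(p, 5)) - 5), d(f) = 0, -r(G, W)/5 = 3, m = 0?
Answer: 40*I*√5 ≈ 89.443*I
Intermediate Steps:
r(G, W) = -15 (r(G, W) = -5*3 = -15)
b(p, R) = I*√5 (b(p, R) = √(0 - 5) = √(-5) = I*√5)
(b(r(m, T(-3)), 2)*(-4))*(-10) = ((I*√5)*(-4))*(-10) = -4*I*√5*(-10) = 40*I*√5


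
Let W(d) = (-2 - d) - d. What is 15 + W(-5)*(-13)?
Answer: -89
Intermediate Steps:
W(d) = -2 - 2*d
15 + W(-5)*(-13) = 15 + (-2 - 2*(-5))*(-13) = 15 + (-2 + 10)*(-13) = 15 + 8*(-13) = 15 - 104 = -89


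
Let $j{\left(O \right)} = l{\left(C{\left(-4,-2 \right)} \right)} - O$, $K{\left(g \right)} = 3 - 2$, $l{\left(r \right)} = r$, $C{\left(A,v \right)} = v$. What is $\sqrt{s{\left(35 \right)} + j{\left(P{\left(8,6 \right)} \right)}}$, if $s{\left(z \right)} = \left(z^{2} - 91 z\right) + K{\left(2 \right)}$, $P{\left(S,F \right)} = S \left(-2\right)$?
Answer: $i \sqrt{1945} \approx 44.102 i$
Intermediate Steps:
$K{\left(g \right)} = 1$ ($K{\left(g \right)} = 3 - 2 = 1$)
$P{\left(S,F \right)} = - 2 S$
$j{\left(O \right)} = -2 - O$
$s{\left(z \right)} = 1 + z^{2} - 91 z$ ($s{\left(z \right)} = \left(z^{2} - 91 z\right) + 1 = 1 + z^{2} - 91 z$)
$\sqrt{s{\left(35 \right)} + j{\left(P{\left(8,6 \right)} \right)}} = \sqrt{\left(1 + 35^{2} - 3185\right) - \left(2 - 16\right)} = \sqrt{\left(1 + 1225 - 3185\right) - -14} = \sqrt{-1959 + \left(-2 + 16\right)} = \sqrt{-1959 + 14} = \sqrt{-1945} = i \sqrt{1945}$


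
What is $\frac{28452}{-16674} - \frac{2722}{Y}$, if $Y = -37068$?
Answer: $- \frac{84106009}{51505986} \approx -1.6329$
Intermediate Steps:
$\frac{28452}{-16674} - \frac{2722}{Y} = \frac{28452}{-16674} - \frac{2722}{-37068} = 28452 \left(- \frac{1}{16674}\right) - - \frac{1361}{18534} = - \frac{4742}{2779} + \frac{1361}{18534} = - \frac{84106009}{51505986}$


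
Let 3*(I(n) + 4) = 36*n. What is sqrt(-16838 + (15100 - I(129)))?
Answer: I*sqrt(3282) ≈ 57.289*I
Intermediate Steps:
I(n) = -4 + 12*n (I(n) = -4 + (36*n)/3 = -4 + 12*n)
sqrt(-16838 + (15100 - I(129))) = sqrt(-16838 + (15100 - (-4 + 12*129))) = sqrt(-16838 + (15100 - (-4 + 1548))) = sqrt(-16838 + (15100 - 1*1544)) = sqrt(-16838 + (15100 - 1544)) = sqrt(-16838 + 13556) = sqrt(-3282) = I*sqrt(3282)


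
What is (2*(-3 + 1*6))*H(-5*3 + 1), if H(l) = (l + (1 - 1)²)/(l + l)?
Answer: 3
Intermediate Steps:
H(l) = ½ (H(l) = (l + 0²)/((2*l)) = (l + 0)*(1/(2*l)) = l*(1/(2*l)) = ½)
(2*(-3 + 1*6))*H(-5*3 + 1) = (2*(-3 + 1*6))*(½) = (2*(-3 + 6))*(½) = (2*3)*(½) = 6*(½) = 3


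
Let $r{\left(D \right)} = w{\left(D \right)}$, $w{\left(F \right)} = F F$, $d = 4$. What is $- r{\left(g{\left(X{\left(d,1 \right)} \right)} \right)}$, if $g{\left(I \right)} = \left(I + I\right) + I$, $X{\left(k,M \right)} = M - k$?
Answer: $-81$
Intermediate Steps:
$w{\left(F \right)} = F^{2}$
$g{\left(I \right)} = 3 I$ ($g{\left(I \right)} = 2 I + I = 3 I$)
$r{\left(D \right)} = D^{2}$
$- r{\left(g{\left(X{\left(d,1 \right)} \right)} \right)} = - \left(3 \left(1 - 4\right)\right)^{2} = - \left(3 \left(-3\right)\right)^{2} = - \left(-9\right)^{2} = \left(-1\right) 81 = -81$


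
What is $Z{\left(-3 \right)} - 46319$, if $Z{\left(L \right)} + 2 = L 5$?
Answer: $-46336$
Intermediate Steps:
$Z{\left(L \right)} = -2 + 5 L$ ($Z{\left(L \right)} = -2 + L 5 = -2 + 5 L$)
$Z{\left(-3 \right)} - 46319 = \left(-2 + 5 \left(-3\right)\right) - 46319 = \left(-2 - 15\right) - 46319 = -17 - 46319 = -46336$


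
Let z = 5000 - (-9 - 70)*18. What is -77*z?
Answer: -494494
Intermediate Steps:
z = 6422 (z = 5000 - (-79)*18 = 5000 - 1*(-1422) = 5000 + 1422 = 6422)
-77*z = -77*6422 = -494494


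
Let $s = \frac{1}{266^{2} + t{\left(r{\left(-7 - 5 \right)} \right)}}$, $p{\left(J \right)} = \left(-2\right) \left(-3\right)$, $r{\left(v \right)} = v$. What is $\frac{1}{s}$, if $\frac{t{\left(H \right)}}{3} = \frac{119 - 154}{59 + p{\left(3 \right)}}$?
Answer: $\frac{919807}{13} \approx 70754.0$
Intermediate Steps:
$p{\left(J \right)} = 6$
$t{\left(H \right)} = - \frac{21}{13}$ ($t{\left(H \right)} = 3 \frac{119 - 154}{59 + 6} = 3 \left(- \frac{35}{65}\right) = 3 \left(\left(-35\right) \frac{1}{65}\right) = 3 \left(- \frac{7}{13}\right) = - \frac{21}{13}$)
$s = \frac{13}{919807}$ ($s = \frac{1}{266^{2} - \frac{21}{13}} = \frac{1}{70756 - \frac{21}{13}} = \frac{1}{\frac{919807}{13}} = \frac{13}{919807} \approx 1.4133 \cdot 10^{-5}$)
$\frac{1}{s} = \frac{1}{\frac{13}{919807}} = \frac{919807}{13}$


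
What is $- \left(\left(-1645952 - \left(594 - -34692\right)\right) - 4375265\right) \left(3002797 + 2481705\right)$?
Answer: $33216902816506$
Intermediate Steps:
$- \left(\left(-1645952 - \left(594 - -34692\right)\right) - 4375265\right) \left(3002797 + 2481705\right) = - \left(\left(-1645952 - \left(594 + 34692\right)\right) - 4375265\right) 5484502 = - \left(\left(-1645952 - 35286\right) - 4375265\right) 5484502 = - \left(-1681238 - 4375265\right) 5484502 = - \left(-6056503\right) 5484502 = \left(-1\right) \left(-33216902816506\right) = 33216902816506$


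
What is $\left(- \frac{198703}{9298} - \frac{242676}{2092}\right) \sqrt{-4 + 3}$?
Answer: $- \frac{668022031 i}{4862854} \approx - 137.37 i$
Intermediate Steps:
$\left(- \frac{198703}{9298} - \frac{242676}{2092}\right) \sqrt{-4 + 3} = \left(\left(-198703\right) \frac{1}{9298} - \frac{60669}{523}\right) \sqrt{-1} = \left(- \frac{198703}{9298} - \frac{60669}{523}\right) i = - \frac{668022031 i}{4862854}$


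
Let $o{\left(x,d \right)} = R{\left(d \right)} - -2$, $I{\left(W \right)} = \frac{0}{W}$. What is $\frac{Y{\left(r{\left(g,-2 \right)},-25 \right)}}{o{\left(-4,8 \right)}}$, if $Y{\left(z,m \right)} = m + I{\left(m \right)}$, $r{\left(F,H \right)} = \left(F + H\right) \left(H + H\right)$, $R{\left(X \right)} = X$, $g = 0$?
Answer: $- \frac{5}{2} \approx -2.5$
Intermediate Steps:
$r{\left(F,H \right)} = 2 H \left(F + H\right)$ ($r{\left(F,H \right)} = \left(F + H\right) 2 H = 2 H \left(F + H\right)$)
$I{\left(W \right)} = 0$
$o{\left(x,d \right)} = 2 + d$ ($o{\left(x,d \right)} = d - -2 = d + 2 = 2 + d$)
$Y{\left(z,m \right)} = m$ ($Y{\left(z,m \right)} = m + 0 = m$)
$\frac{Y{\left(r{\left(g,-2 \right)},-25 \right)}}{o{\left(-4,8 \right)}} = - \frac{25}{2 + 8} = - \frac{25}{10} = \left(-25\right) \frac{1}{10} = - \frac{5}{2}$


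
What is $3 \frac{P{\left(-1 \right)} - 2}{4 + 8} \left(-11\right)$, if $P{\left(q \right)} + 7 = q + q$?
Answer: $\frac{121}{4} \approx 30.25$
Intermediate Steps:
$P{\left(q \right)} = -7 + 2 q$ ($P{\left(q \right)} = -7 + \left(q + q\right) = -7 + 2 q$)
$3 \frac{P{\left(-1 \right)} - 2}{4 + 8} \left(-11\right) = 3 \frac{\left(-7 + 2 \left(-1\right)\right) - 2}{4 + 8} \left(-11\right) = 3 \frac{\left(-7 - 2\right) - 2}{12} \left(-11\right) = 3 \left(-9 - 2\right) \frac{1}{12} \left(-11\right) = 3 \left(\left(-11\right) \frac{1}{12}\right) \left(-11\right) = 3 \left(- \frac{11}{12}\right) \left(-11\right) = \left(- \frac{11}{4}\right) \left(-11\right) = \frac{121}{4}$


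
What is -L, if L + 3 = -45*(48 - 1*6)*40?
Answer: 75603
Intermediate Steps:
L = -75603 (L = -3 - 45*(48 - 1*6)*40 = -3 - 45*(48 - 6)*40 = -3 - 45*42*40 = -3 - 1890*40 = -3 - 75600 = -75603)
-L = -1*(-75603) = 75603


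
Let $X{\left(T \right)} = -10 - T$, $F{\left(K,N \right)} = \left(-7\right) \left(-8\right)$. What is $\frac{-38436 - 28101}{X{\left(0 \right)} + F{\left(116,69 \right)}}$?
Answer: $- \frac{66537}{46} \approx -1446.5$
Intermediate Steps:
$F{\left(K,N \right)} = 56$
$\frac{-38436 - 28101}{X{\left(0 \right)} + F{\left(116,69 \right)}} = \frac{-38436 - 28101}{\left(-10 - 0\right) + 56} = - \frac{66537}{\left(-10 + 0\right) + 56} = - \frac{66537}{-10 + 56} = - \frac{66537}{46}$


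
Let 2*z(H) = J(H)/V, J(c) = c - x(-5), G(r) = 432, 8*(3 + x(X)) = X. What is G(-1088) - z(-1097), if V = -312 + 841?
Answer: 3665195/8464 ≈ 433.03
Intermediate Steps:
x(X) = -3 + X/8
V = 529
J(c) = 29/8 + c (J(c) = c - (-3 + (⅛)*(-5)) = c - (-3 - 5/8) = c - 1*(-29/8) = c + 29/8 = 29/8 + c)
z(H) = 29/8464 + H/1058 (z(H) = ((29/8 + H)/529)/2 = ((29/8 + H)*(1/529))/2 = (29/4232 + H/529)/2 = 29/8464 + H/1058)
G(-1088) - z(-1097) = 432 - (29/8464 + (1/1058)*(-1097)) = 432 - (29/8464 - 1097/1058) = 432 - 1*(-8747/8464) = 432 + 8747/8464 = 3665195/8464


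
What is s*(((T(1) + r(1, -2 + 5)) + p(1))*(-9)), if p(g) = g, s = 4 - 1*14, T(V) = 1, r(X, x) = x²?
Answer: 990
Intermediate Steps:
s = -10 (s = 4 - 14 = -10)
s*(((T(1) + r(1, -2 + 5)) + p(1))*(-9)) = -10*((1 + (-2 + 5)²) + 1)*(-9) = -10*((1 + 3²) + 1)*(-9) = -10*((1 + 9) + 1)*(-9) = -10*(10 + 1)*(-9) = -110*(-9) = -10*(-99) = 990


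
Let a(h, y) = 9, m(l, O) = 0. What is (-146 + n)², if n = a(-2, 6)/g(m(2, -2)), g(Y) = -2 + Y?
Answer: 90601/4 ≈ 22650.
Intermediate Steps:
n = -9/2 (n = 9/(-2 + 0) = 9/(-2) = 9*(-½) = -9/2 ≈ -4.5000)
(-146 + n)² = (-146 - 9/2)² = (-301/2)² = 90601/4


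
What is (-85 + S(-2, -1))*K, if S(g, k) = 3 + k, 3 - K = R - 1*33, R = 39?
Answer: 249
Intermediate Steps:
K = -3 (K = 3 - (39 - 1*33) = 3 - (39 - 33) = 3 - 1*6 = 3 - 6 = -3)
(-85 + S(-2, -1))*K = (-85 + (3 - 1))*(-3) = (-85 + 2)*(-3) = -83*(-3) = 249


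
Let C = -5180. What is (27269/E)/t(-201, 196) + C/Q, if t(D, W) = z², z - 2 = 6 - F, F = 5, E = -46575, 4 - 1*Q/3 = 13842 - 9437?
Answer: 22361653/68325525 ≈ 0.32728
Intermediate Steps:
Q = -13203 (Q = 12 - 3*(13842 - 9437) = 12 - 3*4405 = 12 - 13215 = -13203)
z = 3 (z = 2 + (6 - 1*5) = 2 + (6 - 5) = 2 + 1 = 3)
t(D, W) = 9 (t(D, W) = 3² = 9)
(27269/E)/t(-201, 196) + C/Q = (27269/(-46575))/9 - 5180/(-13203) = (27269*(-1/46575))*(⅑) - 5180*(-1/13203) = -27269/46575*⅑ + 5180/13203 = -27269/419175 + 5180/13203 = 22361653/68325525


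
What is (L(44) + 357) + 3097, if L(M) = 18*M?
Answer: 4246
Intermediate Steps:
(L(44) + 357) + 3097 = (18*44 + 357) + 3097 = (792 + 357) + 3097 = 1149 + 3097 = 4246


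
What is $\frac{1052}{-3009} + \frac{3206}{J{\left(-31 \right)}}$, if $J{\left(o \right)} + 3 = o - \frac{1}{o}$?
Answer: $- \frac{100053410}{1056159} \approx -94.733$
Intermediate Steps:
$J{\left(o \right)} = -3 + o - \frac{1}{o}$ ($J{\left(o \right)} = -3 + \left(o - \frac{1}{o}\right) = -3 + o - \frac{1}{o}$)
$\frac{1052}{-3009} + \frac{3206}{J{\left(-31 \right)}} = \frac{1052}{-3009} + \frac{3206}{-3 - 31 - \frac{1}{-31}} = 1052 \left(- \frac{1}{3009}\right) + \frac{3206}{-3 - 31 - - \frac{1}{31}} = - \frac{1052}{3009} + \frac{3206}{-3 - 31 + \frac{1}{31}} = - \frac{1052}{3009} + \frac{3206}{- \frac{1053}{31}} = - \frac{1052}{3009} + 3206 \left(- \frac{31}{1053}\right) = - \frac{1052}{3009} - \frac{99386}{1053} = - \frac{100053410}{1056159}$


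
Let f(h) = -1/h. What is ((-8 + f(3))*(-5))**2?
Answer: 15625/9 ≈ 1736.1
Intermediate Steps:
((-8 + f(3))*(-5))**2 = ((-8 - 1/3)*(-5))**2 = (-25/3*(-5))**2 = (125/3)**2 = 15625/9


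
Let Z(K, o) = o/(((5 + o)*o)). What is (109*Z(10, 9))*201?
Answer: 21909/14 ≈ 1564.9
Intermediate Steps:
Z(K, o) = 1/(5 + o) (Z(K, o) = o/((o*(5 + o))) = o*(1/(o*(5 + o))) = 1/(5 + o))
(109*Z(10, 9))*201 = (109/(5 + 9))*201 = (109/14)*201 = 21909/14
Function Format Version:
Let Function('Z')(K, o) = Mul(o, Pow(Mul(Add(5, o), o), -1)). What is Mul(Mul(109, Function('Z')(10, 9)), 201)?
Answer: Rational(21909, 14) ≈ 1564.9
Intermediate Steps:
Function('Z')(K, o) = Pow(Add(5, o), -1) (Function('Z')(K, o) = Mul(o, Pow(Mul(o, Add(5, o)), -1)) = Mul(o, Mul(Pow(o, -1), Pow(Add(5, o), -1))) = Pow(Add(5, o), -1))
Mul(Mul(109, Function('Z')(10, 9)), 201) = Mul(Mul(109, Pow(Add(5, 9), -1)), 201) = Mul(Mul(109, Pow(14, -1)), 201) = Mul(Mul(109, Rational(1, 14)), 201) = Mul(Rational(109, 14), 201) = Rational(21909, 14)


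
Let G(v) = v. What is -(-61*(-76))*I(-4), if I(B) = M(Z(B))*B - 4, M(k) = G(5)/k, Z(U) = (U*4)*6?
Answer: 105469/6 ≈ 17578.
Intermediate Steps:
Z(U) = 24*U (Z(U) = (4*U)*6 = 24*U)
M(k) = 5/k
I(B) = -91/24 (I(B) = (5/((24*B)))*B - 4 = (5*(1/(24*B)))*B - 4 = (5/(24*B))*B - 4 = 5/24 - 4 = -91/24)
-(-61*(-76))*I(-4) = -(-61*(-76))*(-91)/24 = -4636*(-91)/24 = -1*(-105469/6) = 105469/6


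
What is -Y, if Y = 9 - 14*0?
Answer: -9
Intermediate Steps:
Y = 9 (Y = 9 + 0 = 9)
-Y = -1*9 = -9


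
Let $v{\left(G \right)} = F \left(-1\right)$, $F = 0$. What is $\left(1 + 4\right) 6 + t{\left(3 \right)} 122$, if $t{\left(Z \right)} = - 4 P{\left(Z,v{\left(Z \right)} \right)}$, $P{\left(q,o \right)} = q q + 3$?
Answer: $-5826$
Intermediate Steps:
$v{\left(G \right)} = 0$ ($v{\left(G \right)} = 0 \left(-1\right) = 0$)
$P{\left(q,o \right)} = 3 + q^{2}$ ($P{\left(q,o \right)} = q^{2} + 3 = 3 + q^{2}$)
$t{\left(Z \right)} = -12 - 4 Z^{2}$ ($t{\left(Z \right)} = - 4 \left(3 + Z^{2}\right) = -12 - 4 Z^{2}$)
$\left(1 + 4\right) 6 + t{\left(3 \right)} 122 = \left(1 + 4\right) 6 + \left(-12 - 4 \cdot 3^{2}\right) 122 = 5 \cdot 6 + \left(-12 - 36\right) 122 = 30 + \left(-12 - 36\right) 122 = 30 - 5856 = -5826$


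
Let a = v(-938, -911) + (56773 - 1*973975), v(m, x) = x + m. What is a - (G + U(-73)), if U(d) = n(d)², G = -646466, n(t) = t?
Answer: -277914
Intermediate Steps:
U(d) = d²
v(m, x) = m + x
a = -919051 (a = (-938 - 911) + (56773 - 1*973975) = -1849 + (56773 - 973975) = -1849 - 917202 = -919051)
a - (G + U(-73)) = -919051 - (-646466 + (-73)²) = -919051 - (-646466 + 5329) = -919051 - 1*(-641137) = -919051 + 641137 = -277914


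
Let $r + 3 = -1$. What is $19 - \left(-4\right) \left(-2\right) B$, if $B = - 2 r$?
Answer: $-45$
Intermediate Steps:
$r = -4$ ($r = -3 - 1 = -4$)
$B = 8$ ($B = \left(-2\right) \left(-4\right) = 8$)
$19 - \left(-4\right) \left(-2\right) B = 19 - \left(-4\right) \left(-2\right) 8 = 19 - 8 \cdot 8 = 19 - 64 = -45$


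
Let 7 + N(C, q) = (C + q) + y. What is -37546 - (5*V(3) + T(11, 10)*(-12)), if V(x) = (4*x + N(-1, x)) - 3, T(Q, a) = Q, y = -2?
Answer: -37424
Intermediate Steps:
N(C, q) = -9 + C + q (N(C, q) = -7 + ((C + q) - 2) = -7 + (-2 + C + q) = -9 + C + q)
V(x) = -13 + 5*x (V(x) = (4*x + (-9 - 1 + x)) - 3 = (4*x + (-10 + x)) - 3 = (-10 + 5*x) - 3 = -13 + 5*x)
-37546 - (5*V(3) + T(11, 10)*(-12)) = -37546 - (5*(-13 + 5*3) + 11*(-12)) = -37546 - (5*(-13 + 15) - 132) = -37546 - (5*2 - 132) = -37546 - (10 - 132) = -37546 - 1*(-122) = -37546 + 122 = -37424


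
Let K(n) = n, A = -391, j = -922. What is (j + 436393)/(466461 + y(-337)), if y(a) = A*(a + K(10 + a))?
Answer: 435471/726085 ≈ 0.59975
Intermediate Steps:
y(a) = -3910 - 782*a (y(a) = -391*(a + (10 + a)) = -391*(10 + 2*a) = -3910 - 782*a)
(j + 436393)/(466461 + y(-337)) = (-922 + 436393)/(466461 + (-3910 - 782*(-337))) = 435471/(466461 + (-3910 + 263534)) = 435471/(466461 + 259624) = 435471/726085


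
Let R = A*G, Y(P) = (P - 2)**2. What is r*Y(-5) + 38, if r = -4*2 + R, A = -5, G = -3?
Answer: 381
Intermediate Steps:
Y(P) = (-2 + P)**2
R = 15 (R = -5*(-3) = 15)
r = 7 (r = -4*2 + 15 = -8 + 15 = 7)
r*Y(-5) + 38 = 7*(-2 - 5)**2 + 38 = 7*(-7)**2 + 38 = 7*49 + 38 = 343 + 38 = 381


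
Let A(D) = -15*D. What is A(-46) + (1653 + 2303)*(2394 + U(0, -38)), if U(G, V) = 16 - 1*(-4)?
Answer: 9550474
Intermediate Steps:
U(G, V) = 20 (U(G, V) = 16 + 4 = 20)
A(-46) + (1653 + 2303)*(2394 + U(0, -38)) = -15*(-46) + (1653 + 2303)*(2394 + 20) = 690 + 3956*2414 = 690 + 9549784 = 9550474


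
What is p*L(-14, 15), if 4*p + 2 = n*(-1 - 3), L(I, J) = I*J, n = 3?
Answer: 735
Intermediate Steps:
p = -7/2 (p = -½ + (3*(-1 - 3))/4 = -½ + (3*(-4))/4 = -½ + (¼)*(-12) = -½ - 3 = -7/2 ≈ -3.5000)
p*L(-14, 15) = -(-49)*15 = -7/2*(-210) = 735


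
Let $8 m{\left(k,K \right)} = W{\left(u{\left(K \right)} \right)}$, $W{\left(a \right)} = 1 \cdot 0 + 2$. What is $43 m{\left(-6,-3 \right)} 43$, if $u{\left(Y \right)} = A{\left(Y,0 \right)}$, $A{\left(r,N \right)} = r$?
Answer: $\frac{1849}{4} \approx 462.25$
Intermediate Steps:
$u{\left(Y \right)} = Y$
$W{\left(a \right)} = 2$ ($W{\left(a \right)} = 0 + 2 = 2$)
$m{\left(k,K \right)} = \frac{1}{4}$ ($m{\left(k,K \right)} = \frac{1}{8} \cdot 2 = \frac{1}{4}$)
$43 m{\left(-6,-3 \right)} 43 = 43 \cdot \frac{1}{4} \cdot 43 = \frac{43}{4} \cdot 43 = \frac{1849}{4}$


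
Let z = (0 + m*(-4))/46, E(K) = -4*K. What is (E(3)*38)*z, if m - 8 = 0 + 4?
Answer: 10944/23 ≈ 475.83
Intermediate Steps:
m = 12 (m = 8 + (0 + 4) = 8 + 4 = 12)
z = -24/23 (z = (0 + 12*(-4))/46 = (0 - 48)*(1/46) = -48*1/46 = -24/23 ≈ -1.0435)
(E(3)*38)*z = (-4*3*38)*(-24/23) = -12*38*(-24/23) = -456*(-24/23) = 10944/23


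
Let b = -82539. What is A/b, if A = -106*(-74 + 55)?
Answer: -2014/82539 ≈ -0.024401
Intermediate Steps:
A = 2014 (A = -106*(-19) = 2014)
A/b = 2014/(-82539) = 2014*(-1/82539) = -2014/82539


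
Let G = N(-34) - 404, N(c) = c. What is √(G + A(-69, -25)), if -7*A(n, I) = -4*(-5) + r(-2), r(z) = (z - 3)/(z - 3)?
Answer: 21*I ≈ 21.0*I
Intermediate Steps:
r(z) = 1 (r(z) = (-3 + z)/(-3 + z) = 1)
G = -438 (G = -34 - 404 = -438)
A(n, I) = -3 (A(n, I) = -(-4*(-5) + 1)/7 = -(20 + 1)/7 = -⅐*21 = -3)
√(G + A(-69, -25)) = √(-438 - 3) = √(-441) = 21*I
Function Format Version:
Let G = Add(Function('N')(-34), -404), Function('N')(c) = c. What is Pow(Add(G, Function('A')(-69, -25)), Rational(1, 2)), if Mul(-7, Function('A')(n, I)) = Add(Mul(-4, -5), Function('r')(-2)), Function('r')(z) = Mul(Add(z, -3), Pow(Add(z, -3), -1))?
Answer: Mul(21, I) ≈ Mul(21.000, I)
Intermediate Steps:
Function('r')(z) = 1 (Function('r')(z) = Mul(Add(-3, z), Pow(Add(-3, z), -1)) = 1)
G = -438 (G = Add(-34, -404) = -438)
Function('A')(n, I) = -3 (Function('A')(n, I) = Mul(Rational(-1, 7), Add(Mul(-4, -5), 1)) = Mul(Rational(-1, 7), Add(20, 1)) = Mul(Rational(-1, 7), 21) = -3)
Pow(Add(G, Function('A')(-69, -25)), Rational(1, 2)) = Pow(Add(-438, -3), Rational(1, 2)) = Pow(-441, Rational(1, 2)) = Mul(21, I)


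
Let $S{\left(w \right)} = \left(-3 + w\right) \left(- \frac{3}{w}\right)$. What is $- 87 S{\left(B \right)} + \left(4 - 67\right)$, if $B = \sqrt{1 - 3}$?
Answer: $198 + \frac{783 i \sqrt{2}}{2} \approx 198.0 + 553.67 i$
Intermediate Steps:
$B = i \sqrt{2}$ ($B = \sqrt{-2} = i \sqrt{2} \approx 1.4142 i$)
$S{\left(w \right)} = - \frac{3 \left(-3 + w\right)}{w}$
$- 87 S{\left(B \right)} + \left(4 - 67\right) = - 87 \left(-3 + \frac{9}{i \sqrt{2}}\right) + \left(4 - 67\right) = - 87 \left(-3 + 9 \left(- \frac{i \sqrt{2}}{2}\right)\right) + \left(4 - 67\right) = - 87 \left(-3 - \frac{9 i \sqrt{2}}{2}\right) - 63 = \left(261 + \frac{783 i \sqrt{2}}{2}\right) - 63 = 198 + \frac{783 i \sqrt{2}}{2}$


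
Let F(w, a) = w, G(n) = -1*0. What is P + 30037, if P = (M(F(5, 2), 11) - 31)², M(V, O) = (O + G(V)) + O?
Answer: 30118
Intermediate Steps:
G(n) = 0
M(V, O) = 2*O (M(V, O) = (O + 0) + O = O + O = 2*O)
P = 81 (P = (2*11 - 31)² = (22 - 31)² = (-9)² = 81)
P + 30037 = 81 + 30037 = 30118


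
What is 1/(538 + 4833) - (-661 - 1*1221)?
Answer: 10108223/5371 ≈ 1882.0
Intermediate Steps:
1/(538 + 4833) - (-661 - 1*1221) = 1/5371 - (-661 - 1221) = 1/5371 - 1*(-1882) = 1/5371 + 1882 = 10108223/5371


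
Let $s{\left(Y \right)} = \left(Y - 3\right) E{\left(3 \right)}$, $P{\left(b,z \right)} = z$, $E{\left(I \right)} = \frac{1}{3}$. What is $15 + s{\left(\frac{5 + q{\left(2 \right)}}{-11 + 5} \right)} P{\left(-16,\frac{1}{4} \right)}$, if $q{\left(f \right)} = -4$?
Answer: $\frac{1061}{72} \approx 14.736$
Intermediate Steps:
$E{\left(I \right)} = \frac{1}{3}$
$s{\left(Y \right)} = -1 + \frac{Y}{3}$ ($s{\left(Y \right)} = \left(Y - 3\right) \frac{1}{3} = \left(-3 + Y\right) \frac{1}{3} = -1 + \frac{Y}{3}$)
$15 + s{\left(\frac{5 + q{\left(2 \right)}}{-11 + 5} \right)} P{\left(-16,\frac{1}{4} \right)} = 15 + \frac{-1 + \frac{\left(5 - 4\right) \frac{1}{-11 + 5}}{3}}{4} = 15 + \left(-1 + \frac{1 \frac{1}{-6}}{3}\right) \frac{1}{4} = 15 + \left(-1 + \frac{1 \left(- \frac{1}{6}\right)}{3}\right) \frac{1}{4} = 15 + \left(-1 + \frac{1}{3} \left(- \frac{1}{6}\right)\right) \frac{1}{4} = 15 + \left(-1 - \frac{1}{18}\right) \frac{1}{4} = 15 - \frac{19}{72} = \frac{1061}{72}$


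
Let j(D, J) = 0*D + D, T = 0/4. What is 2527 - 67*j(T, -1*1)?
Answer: 2527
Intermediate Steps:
T = 0 (T = 0*(1/4) = 0)
j(D, J) = D (j(D, J) = 0 + D = D)
2527 - 67*j(T, -1*1) = 2527 - 67*0 = 2527 - 1*0 = 2527 + 0 = 2527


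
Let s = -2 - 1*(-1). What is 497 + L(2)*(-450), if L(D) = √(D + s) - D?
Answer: 947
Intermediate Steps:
s = -1 (s = -2 + 1 = -1)
L(D) = √(-1 + D) - D (L(D) = √(D - 1) - D = √(-1 + D) - D)
497 + L(2)*(-450) = 497 + (√(-1 + 2) - 1*2)*(-450) = 497 + (√1 - 2)*(-450) = 497 + (1 - 2)*(-450) = 497 - 1*(-450) = 497 + 450 = 947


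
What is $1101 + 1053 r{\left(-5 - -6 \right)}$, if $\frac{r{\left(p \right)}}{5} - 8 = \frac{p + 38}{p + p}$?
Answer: $\frac{291777}{2} \approx 1.4589 \cdot 10^{5}$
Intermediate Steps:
$r{\left(p \right)} = 40 + \frac{5 \left(38 + p\right)}{2 p}$ ($r{\left(p \right)} = 40 + 5 \frac{p + 38}{p + p} = 40 + 5 \frac{38 + p}{2 p} = 40 + \frac{5 \left(38 + p\right)}{2 p}$)
$1101 + 1053 r{\left(-5 - -6 \right)} = 1101 + 1053 \left(\frac{85}{2} + \frac{95}{-5 - -6}\right) = 1101 + 1053 \left(\frac{85}{2} + \frac{95}{-5 + 6}\right) = 1101 + 1053 \left(\frac{85}{2} + \frac{95}{1}\right) = 1101 + 1053 \left(\frac{85}{2} + 95 \cdot 1\right) = 1101 + 1053 \left(\frac{85}{2} + 95\right) = 1101 + 1053 \cdot \frac{275}{2} = 1101 + \frac{289575}{2} = \frac{291777}{2}$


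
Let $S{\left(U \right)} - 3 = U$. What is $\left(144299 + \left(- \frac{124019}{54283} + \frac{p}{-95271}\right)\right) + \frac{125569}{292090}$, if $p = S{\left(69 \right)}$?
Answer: $\frac{72657045836677689899}{503523795322790} \approx 1.443 \cdot 10^{5}$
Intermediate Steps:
$S{\left(U \right)} = 3 + U$
$p = 72$ ($p = 3 + 69 = 72$)
$\left(144299 + \left(- \frac{124019}{54283} + \frac{p}{-95271}\right)\right) + \frac{125569}{292090} = \left(144299 + \left(- \frac{124019}{54283} + \frac{72}{-95271}\right)\right) + \frac{125569}{292090} = \left(144299 + \left(\left(-124019\right) \frac{1}{54283} + 72 \left(- \frac{1}{95271}\right)\right)\right) + 125569 \cdot \frac{1}{292090} = \left(144299 - \frac{3939774175}{1723865231}\right) + \frac{125569}{292090} = \frac{248748089193894}{1723865231} + \frac{125569}{292090} = \frac{72657045836677689899}{503523795322790}$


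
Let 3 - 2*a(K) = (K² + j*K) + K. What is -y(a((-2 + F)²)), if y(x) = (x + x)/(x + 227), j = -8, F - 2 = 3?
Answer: 30/439 ≈ 0.068337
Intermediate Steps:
F = 5 (F = 2 + 3 = 5)
a(K) = 3/2 - K²/2 + 7*K/2 (a(K) = 3/2 - ((K² - 8*K) + K)/2 = 3/2 - (K² - 7*K)/2 = 3/2 + (-K²/2 + 7*K/2) = 3/2 - K²/2 + 7*K/2)
y(x) = 2*x/(227 + x) (y(x) = (2*x)/(227 + x) = 2*x/(227 + x))
-y(a((-2 + F)²)) = -2*(3/2 - (-2 + 5)⁴/2 + 7*(-2 + 5)²/2)/(227 + (3/2 - (-2 + 5)⁴/2 + 7*(-2 + 5)²/2)) = -2*(3/2 - (3²)²/2 + (7/2)*3²)/(227 + (3/2 - (3²)²/2 + (7/2)*3²)) = -2*(3/2 - ½*9² + (7/2)*9)/(227 + (3/2 - ½*9² + (7/2)*9)) = -2*(3/2 - ½*81 + 63/2)/(227 + (3/2 - ½*81 + 63/2)) = -2*(3/2 - 81/2 + 63/2)/(227 + (3/2 - 81/2 + 63/2)) = -2*(-15)/(2*(227 - 15/2)) = -2*(-15)/(2*439/2) = -2*(-15)*2/(2*439) = -1*(-30/439) = 30/439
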